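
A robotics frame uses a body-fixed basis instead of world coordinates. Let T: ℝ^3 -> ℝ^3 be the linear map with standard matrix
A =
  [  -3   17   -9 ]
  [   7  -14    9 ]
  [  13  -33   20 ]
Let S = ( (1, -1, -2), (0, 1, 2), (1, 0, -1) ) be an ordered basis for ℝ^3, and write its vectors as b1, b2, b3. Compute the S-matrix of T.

[[-2, -2, 3], [1, 2, 1], [0, 1, 3]]

Let P have columns b1, ..., b3. Then [T]_S = P^(-1) A P.
Here det P = -1, so P^(-1) is integer; computing A P first and then P^(-1)(A P) gives [[-2, -2, 3], [1, 2, 1], [0, 1, 3]].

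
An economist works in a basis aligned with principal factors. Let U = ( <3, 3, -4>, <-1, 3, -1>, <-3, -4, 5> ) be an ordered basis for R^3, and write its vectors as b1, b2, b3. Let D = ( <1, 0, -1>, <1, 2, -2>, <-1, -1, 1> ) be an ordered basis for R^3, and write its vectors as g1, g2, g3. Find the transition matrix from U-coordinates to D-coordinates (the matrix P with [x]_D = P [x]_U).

[[1, -2, -1], [1, 2, -2], [-1, 1, 0]]

Column j of P is [bj]_D, since P maps U-coordinates to D-coordinates.
Expressing b1 in D: b1 = g1 + g2 - g3, so column 1 of P is <1, 1, -1>.
Doing the same for each bj gives P = [[1, -2, -1], [1, 2, -2], [-1, 1, 0]].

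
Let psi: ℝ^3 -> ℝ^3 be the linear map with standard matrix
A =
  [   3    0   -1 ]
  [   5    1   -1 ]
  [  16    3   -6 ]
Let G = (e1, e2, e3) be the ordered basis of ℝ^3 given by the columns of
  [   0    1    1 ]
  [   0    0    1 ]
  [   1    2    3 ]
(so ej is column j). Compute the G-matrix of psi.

[[-3, -1, -2], [0, -2, -3], [-1, 3, 3]]

Let P have columns e1, ..., e3. Then [psi]_G = P^(-1) A P.
Here det P = 1, so P^(-1) is integer; computing A P first and then P^(-1)(A P) gives [[-3, -1, -2], [0, -2, -3], [-1, 3, 3]].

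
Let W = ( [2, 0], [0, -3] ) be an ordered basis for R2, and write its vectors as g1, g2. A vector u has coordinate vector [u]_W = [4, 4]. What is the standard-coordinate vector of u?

u = M [u]_W, where M has columns g1, g2.
Carrying out the matrix-vector product, u = [8, -12].

[8, -12]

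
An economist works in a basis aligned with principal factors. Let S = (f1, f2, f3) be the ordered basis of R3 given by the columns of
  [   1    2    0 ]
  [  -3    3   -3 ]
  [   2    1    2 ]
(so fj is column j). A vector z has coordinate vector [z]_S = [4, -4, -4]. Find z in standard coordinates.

[-4, -12, -4]

By definition z = 4f1 - 4f2 - 4f3.
Summing componentwise gives [-4, -12, -4].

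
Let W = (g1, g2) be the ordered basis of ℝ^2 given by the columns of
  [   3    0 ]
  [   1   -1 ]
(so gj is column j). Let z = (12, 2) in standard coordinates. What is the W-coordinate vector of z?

(4, 2)

[z]_W is the unique c with M c = z, where M has columns g1, g2.
System: 3c_1 + 0c_2 = 12, c_1 - c_2 = 2; solving gives c_1 = 4, c_2 = 2.
Check: 4g1 + 2g2 = (12, 2).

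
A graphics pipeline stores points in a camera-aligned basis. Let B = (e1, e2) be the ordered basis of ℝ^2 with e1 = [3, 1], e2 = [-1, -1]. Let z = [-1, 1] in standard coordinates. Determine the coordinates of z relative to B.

We seek scalars with c_1 e1 + c_2 e2 = z; equivalently solve M c = z where the columns of M are e1, e2.
System: 3c_1 - c_2 = -1, c_1 - c_2 = 1; solving gives c_1 = -1, c_2 = -2.
Check: -e1 - 2e2 = [-1, 1].

[-1, -2]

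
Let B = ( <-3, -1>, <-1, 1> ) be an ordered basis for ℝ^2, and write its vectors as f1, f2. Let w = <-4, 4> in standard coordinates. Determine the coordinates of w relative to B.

<0, 4>

[w]_B is the unique c with M c = w, where M has columns f1, f2.
System: -3c_1 - c_2 = -4, -c_1 + c_2 = 4; solving gives c_1 = 0, c_2 = 4.
Check: 0·f1 + 4f2 = <-4, 4>.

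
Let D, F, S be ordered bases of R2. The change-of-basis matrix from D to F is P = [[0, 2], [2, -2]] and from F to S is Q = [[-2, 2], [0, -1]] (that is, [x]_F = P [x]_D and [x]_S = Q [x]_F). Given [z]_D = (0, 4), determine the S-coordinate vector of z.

Apply P to get F-coordinates (8, -8), then Q to get S-coordinates.
The result is [z]_S = (-32, 8).

(-32, 8)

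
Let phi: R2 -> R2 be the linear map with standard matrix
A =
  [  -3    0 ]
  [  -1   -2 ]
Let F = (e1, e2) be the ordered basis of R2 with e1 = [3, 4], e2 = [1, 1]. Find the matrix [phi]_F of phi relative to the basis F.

Let P have columns e1, e2. Then [phi]_F = P^(-1) A P.
Here det P = -1, so P^(-1) is integer; computing A P first and then P^(-1)(A P) gives [[-2, 0], [-3, -3]].

[[-2, 0], [-3, -3]]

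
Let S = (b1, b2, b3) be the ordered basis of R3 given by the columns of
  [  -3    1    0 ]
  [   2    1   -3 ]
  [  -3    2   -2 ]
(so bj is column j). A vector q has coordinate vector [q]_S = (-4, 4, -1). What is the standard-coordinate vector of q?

By definition q = -4b1 + 4b2 - b3.
Summing componentwise gives (16, -1, 22).

(16, -1, 22)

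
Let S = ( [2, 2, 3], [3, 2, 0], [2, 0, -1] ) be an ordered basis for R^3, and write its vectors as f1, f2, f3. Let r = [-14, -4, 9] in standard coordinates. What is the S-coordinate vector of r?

[2, -4, -3]

We seek scalars with c_1 f1 + ... + c_3 f3 = r; equivalently solve M c = r where the columns of M are f1, ..., f3.
Gaussian elimination on [M | r] yields c = (2, -4, -3).
Check: 2f1 - 4f2 - 3f3 = [-14, -4, 9].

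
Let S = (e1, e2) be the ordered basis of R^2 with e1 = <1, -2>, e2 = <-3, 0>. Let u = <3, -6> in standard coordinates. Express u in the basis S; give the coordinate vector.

<3, 0>

[u]_S is the unique c with M c = u, where M has columns e1, e2.
System: c_1 - 3c_2 = 3, -2c_1 + 0c_2 = -6; solving gives c_1 = 3, c_2 = 0.
Check: 3e1 + 0·e2 = <3, -6>.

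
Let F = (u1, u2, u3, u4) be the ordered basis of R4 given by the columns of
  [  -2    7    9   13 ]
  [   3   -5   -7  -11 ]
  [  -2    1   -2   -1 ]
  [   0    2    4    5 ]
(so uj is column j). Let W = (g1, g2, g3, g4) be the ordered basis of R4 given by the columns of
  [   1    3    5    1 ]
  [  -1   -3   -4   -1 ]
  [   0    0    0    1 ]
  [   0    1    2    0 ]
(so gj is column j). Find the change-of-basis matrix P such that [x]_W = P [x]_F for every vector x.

Take x = uj: its F-coordinates are the j-th standard unit vector, so P e_j — column j of P — equals [uj]_W.
u1 = g1 - 2g2 + g3 - 2g4, giving column 1 = [1, -2, 1, -2]; repeating for each j gives P = [[1, 2, 1, 1], [-2, -2, 0, 1], [1, 2, 2, 2], [-2, 1, -2, -1]].

[[1, 2, 1, 1], [-2, -2, 0, 1], [1, 2, 2, 2], [-2, 1, -2, -1]]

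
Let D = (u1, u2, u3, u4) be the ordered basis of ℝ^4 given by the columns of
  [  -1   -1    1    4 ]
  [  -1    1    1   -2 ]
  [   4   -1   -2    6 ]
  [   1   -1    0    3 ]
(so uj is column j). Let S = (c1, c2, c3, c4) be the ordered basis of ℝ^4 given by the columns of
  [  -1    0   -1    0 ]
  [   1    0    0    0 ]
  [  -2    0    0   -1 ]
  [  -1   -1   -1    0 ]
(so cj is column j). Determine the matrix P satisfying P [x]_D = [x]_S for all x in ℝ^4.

[[-1, 1, 1, -2], [-2, 0, 1, 1], [2, 0, -2, -2], [-2, -1, 0, -2]]

Column j of P is [uj]_S, since P maps D-coordinates to S-coordinates.
Expressing u1 in S: u1 = -c1 - 2c2 + 2c3 - 2c4, so column 1 of P is <-1, -2, 2, -2>.
Doing the same for each uj gives P = [[-1, 1, 1, -2], [-2, 0, 1, 1], [2, 0, -2, -2], [-2, -1, 0, -2]].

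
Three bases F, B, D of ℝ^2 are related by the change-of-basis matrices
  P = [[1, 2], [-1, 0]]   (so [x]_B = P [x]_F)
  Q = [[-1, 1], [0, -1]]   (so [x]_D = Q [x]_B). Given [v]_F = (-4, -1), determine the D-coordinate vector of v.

(10, -4)

Composing the changes, [v]_D = Q P [v]_F.
Q P = [[-2, -2], [1, 0]]; applying this to (-4, -1) gives (10, -4).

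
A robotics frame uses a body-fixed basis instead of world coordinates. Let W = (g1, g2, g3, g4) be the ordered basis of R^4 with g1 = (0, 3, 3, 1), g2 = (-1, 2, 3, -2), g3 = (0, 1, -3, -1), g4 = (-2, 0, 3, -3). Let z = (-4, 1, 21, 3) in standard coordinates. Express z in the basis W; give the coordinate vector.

We seek scalars with c_1 g1 + ... + c_4 g4 = z; equivalently solve M c = z where the columns of M are g1, ..., g4.
Row-reducing the augmented matrix [M | z] gives c = (4, -4, -3, 4).
Check: 4g1 - 4g2 - 3g3 + 4g4 = (-4, 1, 21, 3).

(4, -4, -3, 4)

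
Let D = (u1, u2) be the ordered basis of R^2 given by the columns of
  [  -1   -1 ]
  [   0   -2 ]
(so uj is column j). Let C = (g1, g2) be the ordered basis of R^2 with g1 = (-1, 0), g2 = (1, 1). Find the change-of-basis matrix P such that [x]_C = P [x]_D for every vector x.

[[1, -1], [0, -2]]

Take x = uj: its D-coordinates are the j-th standard unit vector, so P e_j — column j of P — equals [uj]_C.
u1 = g1 + 0·g2, giving column 1 = (1, 0); repeating for each j gives P = [[1, -1], [0, -2]].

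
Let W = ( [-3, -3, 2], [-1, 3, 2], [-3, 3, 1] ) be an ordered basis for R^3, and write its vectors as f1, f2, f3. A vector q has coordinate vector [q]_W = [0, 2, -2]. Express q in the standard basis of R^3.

q = M [q]_W, where M has columns f1, ..., f3.
Carrying out the matrix-vector product, q = [4, 0, 2].

[4, 0, 2]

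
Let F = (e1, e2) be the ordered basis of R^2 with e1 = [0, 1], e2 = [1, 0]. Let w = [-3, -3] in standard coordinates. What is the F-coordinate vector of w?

[-3, -3]

We seek scalars with c_1 e1 + c_2 e2 = w; equivalently solve M c = w where the columns of M are e1, e2.
System: 0c_1 + c_2 = -3, c_1 + 0c_2 = -3; solving gives c_1 = -3, c_2 = -3.
Check: -3e1 - 3e2 = [-3, -3].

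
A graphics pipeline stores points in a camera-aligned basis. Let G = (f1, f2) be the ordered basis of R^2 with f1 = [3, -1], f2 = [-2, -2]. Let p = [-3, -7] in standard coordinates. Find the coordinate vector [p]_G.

[1, 3]

Write p = c_1 f1 + c_2 f2 and solve for the c_i.
System: 3c_1 - 2c_2 = -3, -c_1 - 2c_2 = -7; solving gives c_1 = 1, c_2 = 3.
Check: f1 + 3f2 = [-3, -7].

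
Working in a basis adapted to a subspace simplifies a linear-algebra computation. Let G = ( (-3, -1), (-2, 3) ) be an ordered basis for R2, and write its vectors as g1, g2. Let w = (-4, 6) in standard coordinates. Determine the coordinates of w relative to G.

Write w = c_1 g1 + c_2 g2 and solve for the c_i.
System: -3c_1 - 2c_2 = -4, -c_1 + 3c_2 = 6; solving gives c_1 = 0, c_2 = 2.
Check: 0·g1 + 2g2 = (-4, 6).

(0, 2)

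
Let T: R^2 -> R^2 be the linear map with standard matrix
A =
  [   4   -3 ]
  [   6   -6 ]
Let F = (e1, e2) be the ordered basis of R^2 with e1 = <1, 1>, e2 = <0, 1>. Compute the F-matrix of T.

With P the matrix whose columns are e1, e2, [T]_F = P^(-1) A P.
Column by column: T(e1) = A e1 = <1, 0>; its F-coordinates <1, -1> give column 1.
Continuing for each basis vector yields [T]_F = [[1, -3], [-1, -3]].

[[1, -3], [-1, -3]]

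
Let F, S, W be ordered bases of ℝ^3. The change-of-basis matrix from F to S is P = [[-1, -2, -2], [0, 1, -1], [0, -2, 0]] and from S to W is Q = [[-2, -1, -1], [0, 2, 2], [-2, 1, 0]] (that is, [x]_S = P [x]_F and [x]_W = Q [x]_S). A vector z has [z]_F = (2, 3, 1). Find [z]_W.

Composing the changes, [z]_W = Q P [z]_F.
Q P = [[2, 5, 5], [0, -2, -2], [2, 5, 3]]; applying this to (2, 3, 1) gives (24, -8, 22).

(24, -8, 22)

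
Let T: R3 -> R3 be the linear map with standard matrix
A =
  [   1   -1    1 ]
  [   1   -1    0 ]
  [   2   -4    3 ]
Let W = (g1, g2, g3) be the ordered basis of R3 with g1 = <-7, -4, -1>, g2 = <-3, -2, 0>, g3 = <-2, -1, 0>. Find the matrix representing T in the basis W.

[[1, -2, 0], [1, 3, 1], [-3, 3, -1]]

Let P have columns g1, ..., g3. Then [T]_W = P^(-1) A P.
Here det P = 1, so P^(-1) is integer; computing A P first and then P^(-1)(A P) gives [[1, -2, 0], [1, 3, 1], [-3, 3, -1]].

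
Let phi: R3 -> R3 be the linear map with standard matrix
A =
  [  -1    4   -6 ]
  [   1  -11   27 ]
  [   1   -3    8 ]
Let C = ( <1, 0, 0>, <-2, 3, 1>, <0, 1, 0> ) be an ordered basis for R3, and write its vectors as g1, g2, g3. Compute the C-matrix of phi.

Let P have columns g1, ..., g3. Then [phi]_C = P^(-1) A P.
Here det P = -1, so P^(-1) is integer; computing A P first and then P^(-1)(A P) gives [[1, 2, -2], [1, -3, -3], [-2, 1, -2]].

[[1, 2, -2], [1, -3, -3], [-2, 1, -2]]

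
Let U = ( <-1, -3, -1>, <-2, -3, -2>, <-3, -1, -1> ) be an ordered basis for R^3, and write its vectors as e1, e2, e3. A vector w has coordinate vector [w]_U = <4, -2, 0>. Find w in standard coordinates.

<0, -6, 0>

By definition w = 4e1 - 2e2 + 0·e3.
Summing componentwise gives <0, -6, 0>.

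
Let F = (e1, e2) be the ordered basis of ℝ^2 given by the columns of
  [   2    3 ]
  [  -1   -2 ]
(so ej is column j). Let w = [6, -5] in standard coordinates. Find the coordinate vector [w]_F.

[w]_F is the unique c with M c = w, where M has columns e1, e2.
System: 2c_1 + 3c_2 = 6, -c_1 - 2c_2 = -5; solving gives c_1 = -3, c_2 = 4.
Check: -3e1 + 4e2 = [6, -5].

[-3, 4]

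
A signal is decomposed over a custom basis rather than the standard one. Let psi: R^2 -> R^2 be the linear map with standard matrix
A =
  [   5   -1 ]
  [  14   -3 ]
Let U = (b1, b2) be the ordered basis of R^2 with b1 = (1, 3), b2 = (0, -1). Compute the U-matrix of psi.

With P the matrix whose columns are b1, b2, [psi]_U = P^(-1) A P.
Column by column: psi(b1) = A b1 = (2, 5); its U-coordinates (2, 1) give column 1.
Continuing for each basis vector yields [psi]_U = [[2, 1], [1, 0]].

[[2, 1], [1, 0]]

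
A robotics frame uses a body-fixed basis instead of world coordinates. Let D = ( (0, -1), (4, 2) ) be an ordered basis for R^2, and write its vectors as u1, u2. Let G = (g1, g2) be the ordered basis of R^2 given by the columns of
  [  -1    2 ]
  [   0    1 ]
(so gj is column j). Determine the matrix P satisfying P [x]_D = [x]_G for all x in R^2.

[[-2, 0], [-1, 2]]

Take x = uj: its D-coordinates are the j-th standard unit vector, so P e_j — column j of P — equals [uj]_G.
u1 = -2g1 - g2, giving column 1 = (-2, -1); repeating for each j gives P = [[-2, 0], [-1, 2]].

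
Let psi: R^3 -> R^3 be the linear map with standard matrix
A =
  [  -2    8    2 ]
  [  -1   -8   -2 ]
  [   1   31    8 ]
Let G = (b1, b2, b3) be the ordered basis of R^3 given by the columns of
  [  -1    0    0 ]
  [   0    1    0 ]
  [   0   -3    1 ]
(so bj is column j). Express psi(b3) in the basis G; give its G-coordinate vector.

(-2, -2, 2)

Column 3 of [psi]_G is the G-coordinate vector of psi(b3).
In standard coordinates psi(b3) = A b3 = (2, -2, 8).
Converting to G: (2, -2, 8) = -2b1 - 2b2 + 2b3, so the coordinate vector is (-2, -2, 2).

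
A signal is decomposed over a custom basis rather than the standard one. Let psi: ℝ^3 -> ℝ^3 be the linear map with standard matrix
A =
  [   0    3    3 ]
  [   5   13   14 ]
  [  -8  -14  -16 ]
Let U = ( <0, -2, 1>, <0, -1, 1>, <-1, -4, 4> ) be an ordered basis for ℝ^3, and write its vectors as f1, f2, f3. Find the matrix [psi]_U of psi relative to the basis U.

The j-th column of [psi]_U is [psi(fj)]_U.
psi(f1) = A f1 = <-3, -12, 12> = 0·f1 + 0·f2 + 3f3, so column 1 is <0, 0, 3>.
Repeating for f2, f3 and assembling the columns gives [[0, 1, 1], [0, -3, -1], [3, 0, 0]].

[[0, 1, 1], [0, -3, -1], [3, 0, 0]]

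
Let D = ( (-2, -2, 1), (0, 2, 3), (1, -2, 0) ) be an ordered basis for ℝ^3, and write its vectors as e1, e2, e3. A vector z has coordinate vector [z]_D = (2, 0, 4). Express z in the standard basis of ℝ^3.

(0, -12, 2)

The coordinates say z = 2e1 + 0·e2 + 4e3; adding the scaled basis vectors gives (0, -12, 2).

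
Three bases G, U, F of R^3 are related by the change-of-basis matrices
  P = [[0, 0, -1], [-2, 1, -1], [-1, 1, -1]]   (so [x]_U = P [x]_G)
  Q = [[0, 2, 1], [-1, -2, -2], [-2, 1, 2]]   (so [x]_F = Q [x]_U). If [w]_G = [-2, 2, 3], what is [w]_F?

Apply P to get U-coordinates [-3, 3, 1], then Q to get F-coordinates.
The result is [w]_F = [7, -5, 11].

[7, -5, 11]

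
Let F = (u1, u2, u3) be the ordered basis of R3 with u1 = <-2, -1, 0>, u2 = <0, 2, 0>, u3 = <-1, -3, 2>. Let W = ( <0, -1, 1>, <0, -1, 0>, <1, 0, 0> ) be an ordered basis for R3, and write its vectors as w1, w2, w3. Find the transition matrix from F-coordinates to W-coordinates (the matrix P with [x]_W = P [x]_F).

[[0, 0, 2], [1, -2, 1], [-2, 0, -1]]

Let M have columns uj and N have columns wj. Then for every x, N [x]_W = x = M [x]_F, so P = N^(-1) M.
Since det N = 1, N^(-1) has integer entries; multiplying gives P = [[0, 0, 2], [1, -2, 1], [-2, 0, -1]].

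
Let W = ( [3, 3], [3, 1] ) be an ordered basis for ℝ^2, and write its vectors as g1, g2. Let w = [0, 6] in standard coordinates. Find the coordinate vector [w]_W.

[3, -3]

Write w = c_1 g1 + c_2 g2 and solve for the c_i.
System: 3c_1 + 3c_2 = 0, 3c_1 + c_2 = 6; solving gives c_1 = 3, c_2 = -3.
Check: 3g1 - 3g2 = [0, 6].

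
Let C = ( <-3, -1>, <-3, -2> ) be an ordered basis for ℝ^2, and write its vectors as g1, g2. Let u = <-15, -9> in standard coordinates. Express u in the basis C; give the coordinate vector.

<1, 4>

We seek scalars with c_1 g1 + c_2 g2 = u; equivalently solve M c = u where the columns of M are g1, g2.
System: -3c_1 - 3c_2 = -15, -c_1 - 2c_2 = -9; solving gives c_1 = 1, c_2 = 4.
Check: g1 + 4g2 = <-15, -9>.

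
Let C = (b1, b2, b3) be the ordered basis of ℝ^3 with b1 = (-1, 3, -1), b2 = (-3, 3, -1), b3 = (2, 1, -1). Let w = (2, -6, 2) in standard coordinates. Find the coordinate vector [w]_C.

(-2, 0, 0)

[w]_C is the unique c with M c = w, where M has columns b1, ..., b3.
Solving this 3x3 system gives c = (-2, 0, 0).
Check: -2b1 + 0·b2 + 0·b3 = (2, -6, 2).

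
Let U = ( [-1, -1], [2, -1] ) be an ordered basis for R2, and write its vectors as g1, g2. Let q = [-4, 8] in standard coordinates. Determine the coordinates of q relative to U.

[-4, -4]

We seek scalars with c_1 g1 + c_2 g2 = q; equivalently solve M c = q where the columns of M are g1, g2.
System: -c_1 + 2c_2 = -4, -c_1 - c_2 = 8; solving gives c_1 = -4, c_2 = -4.
Check: -4g1 - 4g2 = [-4, 8].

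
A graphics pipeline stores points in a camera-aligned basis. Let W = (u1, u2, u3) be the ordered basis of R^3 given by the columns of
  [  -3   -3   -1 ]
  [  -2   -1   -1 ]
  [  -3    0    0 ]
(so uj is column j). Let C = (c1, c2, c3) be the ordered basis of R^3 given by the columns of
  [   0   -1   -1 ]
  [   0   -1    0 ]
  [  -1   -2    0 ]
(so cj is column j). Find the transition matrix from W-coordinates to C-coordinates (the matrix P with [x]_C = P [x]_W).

Let M have columns uj and N have columns cj. Then for every x, N [x]_C = x = M [x]_W, so P = N^(-1) M.
Since det N = 1, N^(-1) has integer entries; multiplying gives P = [[-1, -2, -2], [2, 1, 1], [1, 2, 0]].

[[-1, -2, -2], [2, 1, 1], [1, 2, 0]]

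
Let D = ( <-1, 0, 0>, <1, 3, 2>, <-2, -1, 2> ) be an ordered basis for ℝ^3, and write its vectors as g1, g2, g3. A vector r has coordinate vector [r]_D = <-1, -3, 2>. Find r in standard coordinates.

<-6, -11, -2>

By definition r = -g1 - 3g2 + 2g3.
Summing componentwise gives <-6, -11, -2>.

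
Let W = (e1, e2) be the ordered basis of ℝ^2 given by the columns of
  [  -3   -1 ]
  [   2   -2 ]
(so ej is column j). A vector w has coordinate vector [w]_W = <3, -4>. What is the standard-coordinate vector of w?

The coordinates say w = 3e1 - 4e2; adding the scaled basis vectors gives <-5, 14>.

<-5, 14>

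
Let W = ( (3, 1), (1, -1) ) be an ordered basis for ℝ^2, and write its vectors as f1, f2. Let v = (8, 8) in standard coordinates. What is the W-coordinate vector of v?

[v]_W is the unique c with M c = v, where M has columns f1, f2.
System: 3c_1 + c_2 = 8, c_1 - c_2 = 8; solving gives c_1 = 4, c_2 = -4.
Check: 4f1 - 4f2 = (8, 8).

(4, -4)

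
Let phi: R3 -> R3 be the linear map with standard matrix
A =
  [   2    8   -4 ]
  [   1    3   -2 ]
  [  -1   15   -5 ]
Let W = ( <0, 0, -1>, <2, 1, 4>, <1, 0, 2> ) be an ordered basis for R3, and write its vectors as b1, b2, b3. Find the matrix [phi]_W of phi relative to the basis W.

[[3, -1, -1], [2, -3, -3], [0, 2, 0]]

With P the matrix whose columns are b1, ..., b3, [phi]_W = P^(-1) A P.
Column by column: phi(b1) = A b1 = <4, 2, 5>; its W-coordinates <3, 2, 0> give column 1.
Continuing for each basis vector yields [phi]_W = [[3, -1, -1], [2, -3, -3], [0, 2, 0]].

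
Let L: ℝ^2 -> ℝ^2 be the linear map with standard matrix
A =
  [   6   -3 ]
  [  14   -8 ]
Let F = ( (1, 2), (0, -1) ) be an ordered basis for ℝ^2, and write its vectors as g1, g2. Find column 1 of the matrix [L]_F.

(0, 2)

Compute L(g1) = A g1 = (0, -2) in standard coordinates.
Then write this in F-coordinates: solve for y in y_1 g1 + y_2 g2 = (0, -2).
This gives y = (0, 2), which is column 1 of [L]_F.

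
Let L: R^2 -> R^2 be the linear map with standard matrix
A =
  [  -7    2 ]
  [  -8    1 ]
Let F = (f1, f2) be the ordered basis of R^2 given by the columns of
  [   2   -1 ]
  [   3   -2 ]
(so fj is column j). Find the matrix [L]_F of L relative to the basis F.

The j-th column of [L]_F is [L(fj)]_F.
L(f1) = A f1 = (-8, -13) = -3f1 + 2f2, so column 1 is (-3, 2).
Repeating for f2 and assembling the columns gives [[-3, 0], [2, -3]].

[[-3, 0], [2, -3]]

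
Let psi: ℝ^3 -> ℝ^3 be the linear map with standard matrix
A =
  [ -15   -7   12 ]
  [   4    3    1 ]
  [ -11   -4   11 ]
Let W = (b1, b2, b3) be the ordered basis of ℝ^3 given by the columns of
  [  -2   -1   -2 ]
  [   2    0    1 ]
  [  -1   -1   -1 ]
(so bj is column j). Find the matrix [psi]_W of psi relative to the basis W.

[[-2, -2, -2], [-2, 3, -3], [1, -1, -2]]

The j-th column of [psi]_W is [psi(bj)]_W.
psi(b1) = A b1 = [4, -3, 3] = -2b1 - 2b2 + b3, so column 1 is [-2, -2, 1].
Repeating for b2, b3 and assembling the columns gives [[-2, -2, -2], [-2, 3, -3], [1, -1, -2]].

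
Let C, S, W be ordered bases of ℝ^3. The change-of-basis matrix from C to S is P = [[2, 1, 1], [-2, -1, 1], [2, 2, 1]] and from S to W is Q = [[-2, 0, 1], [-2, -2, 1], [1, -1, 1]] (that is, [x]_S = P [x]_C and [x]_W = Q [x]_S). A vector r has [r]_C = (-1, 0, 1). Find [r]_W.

(1, -5, -5)

First [r]_S = P [r]_C = (-1, 3, -1).
Then [r]_W = Q [r]_S = (1, -5, -5).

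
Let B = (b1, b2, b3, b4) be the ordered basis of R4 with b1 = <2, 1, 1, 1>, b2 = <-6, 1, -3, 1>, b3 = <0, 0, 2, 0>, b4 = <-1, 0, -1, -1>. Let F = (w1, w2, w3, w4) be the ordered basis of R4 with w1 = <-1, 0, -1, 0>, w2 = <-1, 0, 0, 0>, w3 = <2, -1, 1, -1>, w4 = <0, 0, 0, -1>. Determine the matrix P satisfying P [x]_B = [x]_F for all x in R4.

[[-2, 2, -2, 1], [-2, 2, 2, 0], [-1, -1, 0, 0], [0, 0, 0, 1]]

Let M have columns bj and N have columns wj. Then for every x, N [x]_F = x = M [x]_B, so P = N^(-1) M.
Since det N = 1, N^(-1) has integer entries; multiplying gives P = [[-2, 2, -2, 1], [-2, 2, 2, 0], [-1, -1, 0, 0], [0, 0, 0, 1]].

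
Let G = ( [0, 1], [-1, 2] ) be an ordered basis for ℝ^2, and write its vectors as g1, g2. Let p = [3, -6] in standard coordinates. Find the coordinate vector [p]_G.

Write p = c_1 g1 + c_2 g2 and solve for the c_i.
System: 0c_1 - c_2 = 3, c_1 + 2c_2 = -6; solving gives c_1 = 0, c_2 = -3.
Check: 0·g1 - 3g2 = [3, -6].

[0, -3]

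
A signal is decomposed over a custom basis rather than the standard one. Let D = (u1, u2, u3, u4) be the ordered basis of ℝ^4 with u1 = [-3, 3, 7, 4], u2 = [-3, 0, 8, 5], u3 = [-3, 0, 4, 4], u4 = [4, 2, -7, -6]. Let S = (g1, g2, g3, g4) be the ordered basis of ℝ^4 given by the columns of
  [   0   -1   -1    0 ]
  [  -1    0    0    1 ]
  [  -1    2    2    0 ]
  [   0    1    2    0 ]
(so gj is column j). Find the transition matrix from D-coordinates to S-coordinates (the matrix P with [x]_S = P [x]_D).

Take x = uj: its D-coordinates are the j-th standard unit vector, so P e_j — column j of P — equals [uj]_S.
u1 = -g1 + 2g2 + g3 + 2g4, giving column 1 = [-1, 2, 1, 2]; repeating for each j gives P = [[-1, -2, 2, -1], [2, 1, 2, -2], [1, 2, 1, -2], [2, -2, 2, 1]].

[[-1, -2, 2, -1], [2, 1, 2, -2], [1, 2, 1, -2], [2, -2, 2, 1]]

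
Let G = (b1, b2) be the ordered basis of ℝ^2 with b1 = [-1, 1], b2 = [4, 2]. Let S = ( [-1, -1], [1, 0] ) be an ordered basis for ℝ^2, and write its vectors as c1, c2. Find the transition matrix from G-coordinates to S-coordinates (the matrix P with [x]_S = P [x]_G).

Column j of P is [bj]_S, since P maps G-coordinates to S-coordinates.
Expressing b1 in S: b1 = -c1 - 2c2, so column 1 of P is [-1, -2].
Doing the same for each bj gives P = [[-1, -2], [-2, 2]].

[[-1, -2], [-2, 2]]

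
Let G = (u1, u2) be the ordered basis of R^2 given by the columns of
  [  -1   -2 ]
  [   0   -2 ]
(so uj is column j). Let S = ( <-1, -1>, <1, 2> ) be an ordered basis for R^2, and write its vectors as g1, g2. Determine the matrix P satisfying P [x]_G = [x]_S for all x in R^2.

Let M have columns uj and N have columns gj. Then for every x, N [x]_S = x = M [x]_G, so P = N^(-1) M.
Since det N = -1, N^(-1) has integer entries; multiplying gives P = [[2, 2], [1, 0]].

[[2, 2], [1, 0]]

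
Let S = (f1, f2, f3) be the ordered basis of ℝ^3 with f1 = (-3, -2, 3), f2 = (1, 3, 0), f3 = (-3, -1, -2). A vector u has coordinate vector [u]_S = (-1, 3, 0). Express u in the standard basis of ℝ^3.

u = M [u]_S, where M has columns f1, ..., f3.
Carrying out the matrix-vector product, u = (6, 11, -3).

(6, 11, -3)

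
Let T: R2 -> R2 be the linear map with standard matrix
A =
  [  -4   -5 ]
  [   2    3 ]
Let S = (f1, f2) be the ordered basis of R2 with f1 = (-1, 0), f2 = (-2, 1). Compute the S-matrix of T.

The j-th column of [T]_S is [T(fj)]_S.
T(f1) = A f1 = (4, -2) = 0·f1 - 2f2, so column 1 is (0, -2).
Repeating for f2 and assembling the columns gives [[0, -1], [-2, -1]].

[[0, -1], [-2, -1]]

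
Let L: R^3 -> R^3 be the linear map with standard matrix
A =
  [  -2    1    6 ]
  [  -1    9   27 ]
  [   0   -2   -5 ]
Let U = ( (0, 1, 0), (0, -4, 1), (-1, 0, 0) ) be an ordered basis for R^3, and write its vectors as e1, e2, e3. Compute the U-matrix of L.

The j-th column of [L]_U is [L(ej)]_U.
L(e1) = A e1 = (1, 9, -2) = e1 - 2e2 - e3, so column 1 is (1, -2, -1).
Repeating for e2, e3 and assembling the columns gives [[1, 3, 1], [-2, 3, 0], [-1, -2, -2]].

[[1, 3, 1], [-2, 3, 0], [-1, -2, -2]]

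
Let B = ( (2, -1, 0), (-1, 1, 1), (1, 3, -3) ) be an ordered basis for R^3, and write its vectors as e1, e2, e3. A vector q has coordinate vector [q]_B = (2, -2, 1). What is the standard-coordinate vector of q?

(7, -1, -5)

By definition q = 2e1 - 2e2 + e3.
Summing componentwise gives (7, -1, -5).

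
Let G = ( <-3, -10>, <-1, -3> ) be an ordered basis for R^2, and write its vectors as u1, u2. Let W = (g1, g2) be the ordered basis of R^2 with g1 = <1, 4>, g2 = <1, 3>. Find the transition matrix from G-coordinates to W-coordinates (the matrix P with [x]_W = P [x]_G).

[[-1, 0], [-2, -1]]

Column j of P is [uj]_W, since P maps G-coordinates to W-coordinates.
Expressing u1 in W: u1 = -g1 - 2g2, so column 1 of P is <-1, -2>.
Doing the same for each uj gives P = [[-1, 0], [-2, -1]].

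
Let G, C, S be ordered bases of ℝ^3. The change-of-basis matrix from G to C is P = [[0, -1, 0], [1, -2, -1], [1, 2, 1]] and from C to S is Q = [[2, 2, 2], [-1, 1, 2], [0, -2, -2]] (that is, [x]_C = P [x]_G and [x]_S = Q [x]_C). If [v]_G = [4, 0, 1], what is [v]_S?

Apply P to get C-coordinates [0, 3, 5], then Q to get S-coordinates.
The result is [v]_S = [16, 13, -16].

[16, 13, -16]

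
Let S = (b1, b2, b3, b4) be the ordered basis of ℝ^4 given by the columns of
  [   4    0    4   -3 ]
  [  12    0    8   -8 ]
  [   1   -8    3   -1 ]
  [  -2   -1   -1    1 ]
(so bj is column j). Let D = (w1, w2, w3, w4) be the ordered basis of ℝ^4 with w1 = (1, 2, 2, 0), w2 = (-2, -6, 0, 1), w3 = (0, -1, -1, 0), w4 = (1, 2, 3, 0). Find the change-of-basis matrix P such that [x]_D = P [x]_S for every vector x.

[[-1, 0, 1, -2], [-2, -1, -1, 1], [0, 2, 2, 0], [1, -2, 1, 1]]

Column j of P is [bj]_D, since P maps S-coordinates to D-coordinates.
Expressing b1 in D: b1 = -w1 - 2w2 + 0·w3 + w4, so column 1 of P is (-1, -2, 0, 1).
Doing the same for each bj gives P = [[-1, 0, 1, -2], [-2, -1, -1, 1], [0, 2, 2, 0], [1, -2, 1, 1]].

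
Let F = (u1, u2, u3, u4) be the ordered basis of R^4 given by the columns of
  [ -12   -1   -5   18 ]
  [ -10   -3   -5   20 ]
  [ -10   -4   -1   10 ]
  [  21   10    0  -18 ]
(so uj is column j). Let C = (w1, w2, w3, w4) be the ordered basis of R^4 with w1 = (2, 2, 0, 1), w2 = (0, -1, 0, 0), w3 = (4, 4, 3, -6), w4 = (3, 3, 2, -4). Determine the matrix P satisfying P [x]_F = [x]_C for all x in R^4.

Take x = uj: its F-coordinates are the j-th standard unit vector, so P e_j — column j of P — equals [uj]_C.
u1 = w1 - 2w2 - 2w3 - 2w4, giving column 1 = (1, -2, -2, -2); repeating for each j gives P = [[1, 2, -2, 2], [-2, 2, 0, -2], [-2, -2, -1, 2], [-2, 1, 1, 2]].

[[1, 2, -2, 2], [-2, 2, 0, -2], [-2, -2, -1, 2], [-2, 1, 1, 2]]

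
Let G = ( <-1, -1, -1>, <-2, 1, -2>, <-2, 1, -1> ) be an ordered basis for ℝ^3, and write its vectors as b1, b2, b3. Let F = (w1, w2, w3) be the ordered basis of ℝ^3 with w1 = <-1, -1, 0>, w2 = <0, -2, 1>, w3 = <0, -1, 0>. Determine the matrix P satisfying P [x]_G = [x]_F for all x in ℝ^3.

Take x = bj: its G-coordinates are the j-th standard unit vector, so P e_j — column j of P — equals [bj]_F.
b1 = w1 - w2 + 2w3, giving column 1 = <1, -1, 2>; repeating for each j gives P = [[1, 2, 2], [-1, -2, -1], [2, 1, -1]].

[[1, 2, 2], [-1, -2, -1], [2, 1, -1]]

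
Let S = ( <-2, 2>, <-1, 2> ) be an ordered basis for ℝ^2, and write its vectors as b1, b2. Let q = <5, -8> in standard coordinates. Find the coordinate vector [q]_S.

<-1, -3>

[q]_S is the unique c with M c = q, where M has columns b1, b2.
System: -2c_1 - c_2 = 5, 2c_1 + 2c_2 = -8; solving gives c_1 = -1, c_2 = -3.
Check: -b1 - 3b2 = <5, -8>.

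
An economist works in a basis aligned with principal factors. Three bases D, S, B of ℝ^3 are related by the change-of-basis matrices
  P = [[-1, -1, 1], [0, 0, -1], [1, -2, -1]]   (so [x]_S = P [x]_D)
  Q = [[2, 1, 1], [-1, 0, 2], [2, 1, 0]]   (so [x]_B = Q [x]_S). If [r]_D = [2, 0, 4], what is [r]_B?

Apply P to get S-coordinates [2, -4, -2], then Q to get B-coordinates.
The result is [r]_B = [-2, -6, 0].

[-2, -6, 0]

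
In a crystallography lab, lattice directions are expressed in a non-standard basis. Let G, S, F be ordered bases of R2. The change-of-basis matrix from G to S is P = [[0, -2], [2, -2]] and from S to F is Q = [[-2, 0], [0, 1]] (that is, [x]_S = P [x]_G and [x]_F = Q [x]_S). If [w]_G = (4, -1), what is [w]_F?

First [w]_S = P [w]_G = (2, 10).
Then [w]_F = Q [w]_S = (-4, 10).

(-4, 10)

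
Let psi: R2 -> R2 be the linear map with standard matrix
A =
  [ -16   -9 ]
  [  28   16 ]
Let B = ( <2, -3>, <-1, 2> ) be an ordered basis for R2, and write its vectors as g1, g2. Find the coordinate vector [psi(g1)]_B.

<-2, 1>

Compute psi(g1) = A g1 = <-5, 8> in standard coordinates.
Then write this in B-coordinates: solve for y in y_1 g1 + y_2 g2 = <-5, 8>.
This gives y = <-2, 1>, which is column 1 of [psi]_B.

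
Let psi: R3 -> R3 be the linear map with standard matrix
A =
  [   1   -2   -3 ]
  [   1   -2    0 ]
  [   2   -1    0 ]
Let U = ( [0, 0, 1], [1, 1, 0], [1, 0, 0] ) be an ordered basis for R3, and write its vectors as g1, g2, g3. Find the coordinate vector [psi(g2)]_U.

[1, -1, 0]

Compute psi(g2) = A g2 = [-1, -1, 1] in standard coordinates.
Then write this in U-coordinates: solve for y in y_1 g1 + ... + y_3 g3 = [-1, -1, 1].
This gives y = [1, -1, 0], which is column 2 of [psi]_U.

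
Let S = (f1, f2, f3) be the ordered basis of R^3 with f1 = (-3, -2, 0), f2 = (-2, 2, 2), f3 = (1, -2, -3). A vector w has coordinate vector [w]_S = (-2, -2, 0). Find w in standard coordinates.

By definition w = -2f1 - 2f2 + 0·f3.
Summing componentwise gives (10, 0, -4).

(10, 0, -4)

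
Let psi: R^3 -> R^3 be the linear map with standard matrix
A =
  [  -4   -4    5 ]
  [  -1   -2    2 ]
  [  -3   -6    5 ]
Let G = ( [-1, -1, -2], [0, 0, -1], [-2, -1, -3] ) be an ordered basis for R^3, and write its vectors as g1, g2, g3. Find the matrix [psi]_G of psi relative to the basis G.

[[0, -1, 1], [-2, -2, -2], [1, 3, 1]]

Let P have columns g1, ..., g3. Then [psi]_G = P^(-1) A P.
Here det P = -1, so P^(-1) is integer; computing A P first and then P^(-1)(A P) gives [[0, -1, 1], [-2, -2, -2], [1, 3, 1]].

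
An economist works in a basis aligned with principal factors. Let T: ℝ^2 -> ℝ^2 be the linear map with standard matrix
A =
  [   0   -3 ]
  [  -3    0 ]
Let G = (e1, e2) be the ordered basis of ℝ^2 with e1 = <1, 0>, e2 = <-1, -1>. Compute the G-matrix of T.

The j-th column of [T]_G is [T(ej)]_G.
T(e1) = A e1 = <0, -3> = 3e1 + 3e2, so column 1 is <3, 3>.
Repeating for e2 and assembling the columns gives [[3, 0], [3, -3]].

[[3, 0], [3, -3]]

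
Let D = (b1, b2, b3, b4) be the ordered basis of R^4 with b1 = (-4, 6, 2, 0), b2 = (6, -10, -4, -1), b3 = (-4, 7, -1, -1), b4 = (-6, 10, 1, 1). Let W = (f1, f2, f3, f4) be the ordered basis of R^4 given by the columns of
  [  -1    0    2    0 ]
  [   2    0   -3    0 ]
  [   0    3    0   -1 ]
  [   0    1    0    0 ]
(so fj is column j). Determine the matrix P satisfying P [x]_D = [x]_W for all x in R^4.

Take x = bj: its D-coordinates are the j-th standard unit vector, so P e_j — column j of P — equals [bj]_W.
b1 = 0·f1 + 0·f2 - 2f3 - 2f4, giving column 1 = (0, 0, -2, -2); repeating for each j gives P = [[0, -2, 2, 2], [0, -1, -1, 1], [-2, 2, -1, -2], [-2, 1, -2, 2]].

[[0, -2, 2, 2], [0, -1, -1, 1], [-2, 2, -1, -2], [-2, 1, -2, 2]]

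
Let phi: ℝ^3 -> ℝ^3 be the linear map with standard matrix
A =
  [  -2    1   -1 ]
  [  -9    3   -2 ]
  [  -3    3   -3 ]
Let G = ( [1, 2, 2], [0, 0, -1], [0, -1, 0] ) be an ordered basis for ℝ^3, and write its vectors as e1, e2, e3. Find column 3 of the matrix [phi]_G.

[-1, 1, 1]

Compute phi(e3) = A e3 = [-1, -3, -3] in standard coordinates.
Then write this in G-coordinates: solve for y in y_1 e1 + ... + y_3 e3 = [-1, -3, -3].
This gives y = [-1, 1, 1], which is column 3 of [phi]_G.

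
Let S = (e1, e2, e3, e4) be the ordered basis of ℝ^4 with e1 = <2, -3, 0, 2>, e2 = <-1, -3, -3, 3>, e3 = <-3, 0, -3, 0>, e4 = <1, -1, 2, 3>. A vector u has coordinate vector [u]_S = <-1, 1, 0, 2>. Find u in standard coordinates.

The coordinates say u = -e1 + e2 + 0·e3 + 2e4; adding the scaled basis vectors gives <-1, -2, 1, 7>.

<-1, -2, 1, 7>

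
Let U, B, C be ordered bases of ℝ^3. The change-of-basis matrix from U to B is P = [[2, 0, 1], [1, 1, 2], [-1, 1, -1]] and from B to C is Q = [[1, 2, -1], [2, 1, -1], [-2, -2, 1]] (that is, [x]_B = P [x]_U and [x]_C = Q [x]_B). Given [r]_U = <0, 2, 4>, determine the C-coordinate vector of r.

<26, 20, -30>

First [r]_B = P [r]_U = <4, 10, -2>.
Then [r]_C = Q [r]_B = <26, 20, -30>.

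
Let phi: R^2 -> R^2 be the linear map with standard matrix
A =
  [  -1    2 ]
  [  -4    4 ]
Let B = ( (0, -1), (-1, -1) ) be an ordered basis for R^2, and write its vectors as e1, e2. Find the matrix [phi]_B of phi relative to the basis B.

[[2, -1], [2, 1]]

With P the matrix whose columns are e1, e2, [phi]_B = P^(-1) A P.
Column by column: phi(e1) = A e1 = (-2, -4); its B-coordinates (2, 2) give column 1.
Continuing for each basis vector yields [phi]_B = [[2, -1], [2, 1]].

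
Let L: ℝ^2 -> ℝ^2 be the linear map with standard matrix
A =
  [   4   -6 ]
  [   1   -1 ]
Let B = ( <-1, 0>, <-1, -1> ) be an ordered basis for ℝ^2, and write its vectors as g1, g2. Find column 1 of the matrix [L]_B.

<3, 1>

Column 1 of [L]_B is the B-coordinate vector of L(g1).
In standard coordinates L(g1) = A g1 = <-4, -1>.
Converting to B: <-4, -1> = 3g1 + g2, so the coordinate vector is <3, 1>.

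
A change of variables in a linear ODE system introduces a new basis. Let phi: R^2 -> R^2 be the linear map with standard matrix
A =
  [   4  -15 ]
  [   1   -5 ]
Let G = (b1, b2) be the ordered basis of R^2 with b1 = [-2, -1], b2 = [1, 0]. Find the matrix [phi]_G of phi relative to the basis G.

[[-3, -1], [1, 2]]

With P the matrix whose columns are b1, b2, [phi]_G = P^(-1) A P.
Column by column: phi(b1) = A b1 = [7, 3]; its G-coordinates [-3, 1] give column 1.
Continuing for each basis vector yields [phi]_G = [[-3, -1], [1, 2]].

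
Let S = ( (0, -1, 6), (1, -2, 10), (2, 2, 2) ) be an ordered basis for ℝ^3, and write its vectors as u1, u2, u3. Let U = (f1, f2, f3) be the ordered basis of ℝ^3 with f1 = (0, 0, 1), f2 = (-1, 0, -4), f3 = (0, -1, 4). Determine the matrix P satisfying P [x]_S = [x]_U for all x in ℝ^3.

Let M have columns uj and N have columns fj. Then for every x, N [x]_U = x = M [x]_S, so P = N^(-1) M.
Since det N = 1, N^(-1) has integer entries; multiplying gives P = [[2, -2, 2], [0, -1, -2], [1, 2, -2]].

[[2, -2, 2], [0, -1, -2], [1, 2, -2]]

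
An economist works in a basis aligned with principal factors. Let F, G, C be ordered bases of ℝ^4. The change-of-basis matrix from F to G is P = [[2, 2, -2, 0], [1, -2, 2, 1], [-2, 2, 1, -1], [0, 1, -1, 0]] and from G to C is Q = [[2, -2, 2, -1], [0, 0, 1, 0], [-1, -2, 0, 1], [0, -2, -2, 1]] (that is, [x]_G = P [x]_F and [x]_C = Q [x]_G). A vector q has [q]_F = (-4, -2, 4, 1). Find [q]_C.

First [q]_G = P [q]_F = (-20, 9, 7, -6).
Then [q]_C = Q [q]_G = (-38, 7, -4, -38).

(-38, 7, -4, -38)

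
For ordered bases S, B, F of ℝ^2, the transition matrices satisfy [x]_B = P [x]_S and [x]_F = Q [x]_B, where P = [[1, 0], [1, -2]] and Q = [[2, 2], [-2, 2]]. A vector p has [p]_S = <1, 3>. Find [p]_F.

Apply P to get B-coordinates <1, -5>, then Q to get F-coordinates.
The result is [p]_F = <-8, -12>.

<-8, -12>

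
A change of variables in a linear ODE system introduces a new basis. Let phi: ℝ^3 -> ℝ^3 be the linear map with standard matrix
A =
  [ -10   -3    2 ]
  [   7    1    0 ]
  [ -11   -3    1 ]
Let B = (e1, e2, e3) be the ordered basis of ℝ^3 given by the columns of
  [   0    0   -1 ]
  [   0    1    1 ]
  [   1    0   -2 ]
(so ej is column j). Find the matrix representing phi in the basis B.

[[-3, 3, 0], [2, -2, -3], [-2, 3, -3]]

The j-th column of [phi]_B is [phi(ej)]_B.
phi(e1) = A e1 = <2, 0, 1> = -3e1 + 2e2 - 2e3, so column 1 is <-3, 2, -2>.
Repeating for e2, e3 and assembling the columns gives [[-3, 3, 0], [2, -2, -3], [-2, 3, -3]].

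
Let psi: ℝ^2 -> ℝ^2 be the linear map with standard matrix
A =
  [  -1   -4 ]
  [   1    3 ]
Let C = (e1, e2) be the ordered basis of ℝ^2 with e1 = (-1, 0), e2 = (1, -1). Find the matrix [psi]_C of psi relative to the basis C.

With P the matrix whose columns are e1, e2, [psi]_C = P^(-1) A P.
Column by column: psi(e1) = A e1 = (1, -1); its C-coordinates (0, 1) give column 1.
Continuing for each basis vector yields [psi]_C = [[0, -1], [1, 2]].

[[0, -1], [1, 2]]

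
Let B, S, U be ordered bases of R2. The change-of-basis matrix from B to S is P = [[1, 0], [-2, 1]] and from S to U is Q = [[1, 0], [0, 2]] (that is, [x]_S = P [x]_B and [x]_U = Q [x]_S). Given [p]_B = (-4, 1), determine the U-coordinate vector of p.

First [p]_S = P [p]_B = (-4, 9).
Then [p]_U = Q [p]_S = (-4, 18).

(-4, 18)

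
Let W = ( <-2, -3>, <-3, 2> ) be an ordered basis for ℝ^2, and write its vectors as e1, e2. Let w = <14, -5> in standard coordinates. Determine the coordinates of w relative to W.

We seek scalars with c_1 e1 + c_2 e2 = w; equivalently solve M c = w where the columns of M are e1, e2.
System: -2c_1 - 3c_2 = 14, -3c_1 + 2c_2 = -5; solving gives c_1 = -1, c_2 = -4.
Check: -e1 - 4e2 = <14, -5>.

<-1, -4>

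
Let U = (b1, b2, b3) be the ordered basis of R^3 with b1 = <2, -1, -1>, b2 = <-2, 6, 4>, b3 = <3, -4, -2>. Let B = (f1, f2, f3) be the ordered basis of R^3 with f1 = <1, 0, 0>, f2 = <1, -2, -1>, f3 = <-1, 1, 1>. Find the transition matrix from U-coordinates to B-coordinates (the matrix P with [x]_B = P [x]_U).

Let M have columns bj and N have columns fj. Then for every x, N [x]_B = x = M [x]_U, so P = N^(-1) M.
Since det N = -1, N^(-1) has integer entries; multiplying gives P = [[1, 2, 1], [0, -2, 2], [-1, 2, 0]].

[[1, 2, 1], [0, -2, 2], [-1, 2, 0]]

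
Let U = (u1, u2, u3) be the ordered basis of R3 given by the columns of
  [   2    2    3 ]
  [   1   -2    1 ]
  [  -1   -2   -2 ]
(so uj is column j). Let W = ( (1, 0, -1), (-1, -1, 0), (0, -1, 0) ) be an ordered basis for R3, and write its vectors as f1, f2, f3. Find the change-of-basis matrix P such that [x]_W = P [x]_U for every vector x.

Take x = uj: its U-coordinates are the j-th standard unit vector, so P e_j — column j of P — equals [uj]_W.
u1 = f1 - f2 + 0·f3, giving column 1 = (1, -1, 0); repeating for each j gives P = [[1, 2, 2], [-1, 0, -1], [0, 2, 0]].

[[1, 2, 2], [-1, 0, -1], [0, 2, 0]]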